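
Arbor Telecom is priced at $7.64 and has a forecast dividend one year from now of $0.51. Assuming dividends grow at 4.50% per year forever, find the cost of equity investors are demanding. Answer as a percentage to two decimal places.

11.18%

Rearranging the constant-growth DDM: r = D₁/P₀ + g.
r = 0.5100 / 7.64 + 0.045 = 0.06675 + 0.045 = 0.11175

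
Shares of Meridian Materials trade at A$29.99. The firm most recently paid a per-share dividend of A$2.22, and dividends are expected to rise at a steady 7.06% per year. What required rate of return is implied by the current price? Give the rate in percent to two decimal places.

Rearranging the constant-growth DDM: r = D₁/P₀ + g.
D₁ = 2.22 × (1 + 0.0706) = 2.3767.
r = 2.3767 / 29.99 + 0.0706 = 0.07925 + 0.0706 = 0.14985

14.99%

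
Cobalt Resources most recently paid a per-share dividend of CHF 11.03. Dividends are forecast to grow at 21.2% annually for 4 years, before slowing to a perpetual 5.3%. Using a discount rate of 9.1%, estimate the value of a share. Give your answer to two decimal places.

Two-stage DDM. Project D₁…D_4 at 0.212, terminal growth 0.053, discount at r = 0.091.
D_1 = 13.3684
D_2 = 16.2025
D_3 = 19.6374
D_4 = 23.8005
Terminal value at t=4: TV = D_5/(r−g) = 25.0619/(0.091−0.053) = 659.5242
P₀ = 13.3684/(1+0.091)^1 + 16.2025/(1+0.091)^2 + 19.6374/(1+0.091)^3 + 23.8005/(1+0.091)^4 + 659.5242/(1+0.091)^4 = 523.2997

CHF 523.30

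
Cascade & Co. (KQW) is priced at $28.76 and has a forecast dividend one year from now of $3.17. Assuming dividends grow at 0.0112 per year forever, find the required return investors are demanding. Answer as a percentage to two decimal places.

Rearranging the constant-growth DDM: r = D₁/P₀ + g.
r = 3.1700 / 28.76 + 0.0112 = 0.11022 + 0.0112 = 0.12142

12.14%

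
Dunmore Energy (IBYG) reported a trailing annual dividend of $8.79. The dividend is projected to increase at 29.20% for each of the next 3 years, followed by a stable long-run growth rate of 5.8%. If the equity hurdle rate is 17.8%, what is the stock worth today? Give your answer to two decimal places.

$134.06

Two-stage DDM. Project D₁…D_3 at 0.292, terminal growth 0.058, discount at r = 0.178.
D_1 = 11.3567
D_2 = 14.6728
D_3 = 18.9573
Terminal value at t=3: TV = D_4/(r−g) = 20.0568/(0.178−0.058) = 167.1402
P₀ = 11.3567/(1+0.178)^1 + 14.6728/(1+0.178)^2 + 18.9573/(1+0.178)^3 + 167.1402/(1+0.178)^3 = 134.0568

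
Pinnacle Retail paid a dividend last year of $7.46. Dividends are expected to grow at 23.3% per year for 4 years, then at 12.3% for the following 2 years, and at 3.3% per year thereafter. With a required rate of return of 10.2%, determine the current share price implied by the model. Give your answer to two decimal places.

$245.65

Three-stage DDM. Project D₁…D_6; terminal Gordon value at t=6 with g = 0.033; discount at r = 0.102.
D_1 = 9.1982
D_2 = 11.3414
D_3 = 13.9839
D_4 = 17.2421
D_5 = 19.3629
D_6 = 21.7446
TV_6 = 22.4621/(0.102−0.033) = 325.5381
P₀ = Σ Dₜ/(1+r)ᵗ + TV_6/(1+r)^6 = 245.6476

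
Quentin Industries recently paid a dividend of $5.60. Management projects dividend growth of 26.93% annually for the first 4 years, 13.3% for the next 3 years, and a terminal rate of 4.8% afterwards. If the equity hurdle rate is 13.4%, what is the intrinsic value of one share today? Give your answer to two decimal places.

$163.08

Three-stage DDM. Project D₁…D_7; terminal Gordon value at t=7 with g = 0.048; discount at r = 0.134.
D_1 = 7.1081
D_2 = 9.0223
D_3 = 11.4520
D_4 = 14.5360
D_5 = 16.4693
D_6 = 18.6597
D_7 = 21.1415
TV_7 = 22.1562/(0.134−0.048) = 257.6308
P₀ = Σ Dₜ/(1+r)ᵗ + TV_7/(1+r)^7 = 163.0843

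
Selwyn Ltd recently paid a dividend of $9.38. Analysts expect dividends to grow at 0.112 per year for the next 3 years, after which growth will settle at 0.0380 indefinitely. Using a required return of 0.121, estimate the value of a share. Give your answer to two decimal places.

$142.19

Two-stage DDM. Project D₁…D_3 at 0.112, terminal growth 0.038, discount at r = 0.121.
D_1 = 10.4306
D_2 = 11.5988
D_3 = 12.8978
Terminal value at t=3: TV = D_4/(r−g) = 13.3880/(0.121−0.038) = 161.3008
P₀ = 10.4306/(1+0.121)^1 + 11.5988/(1+0.121)^2 + 12.8978/(1+0.121)^3 + 161.3008/(1+0.121)^3 = 142.1943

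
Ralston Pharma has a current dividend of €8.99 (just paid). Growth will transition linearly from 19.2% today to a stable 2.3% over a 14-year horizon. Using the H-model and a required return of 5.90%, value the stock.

€550.89

H-model: P₀ = D₀[(1+g_L) + H(g_S−g_L)]/(r−g_L), with H = 14/2 = 7.
P₀ = 8.99 × [(1+0.023) + 7×(0.192−0.023)] / (0.059−0.023)
   = 8.99 × 2.2060 / 0.036 = 550.8872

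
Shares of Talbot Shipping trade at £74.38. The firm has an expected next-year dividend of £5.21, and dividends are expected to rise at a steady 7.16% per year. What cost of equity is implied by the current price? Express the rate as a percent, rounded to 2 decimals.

Rearranging the constant-growth DDM: r = D₁/P₀ + g.
r = 5.2100 / 74.38 + 0.0716 = 0.07005 + 0.0716 = 0.14165

14.16%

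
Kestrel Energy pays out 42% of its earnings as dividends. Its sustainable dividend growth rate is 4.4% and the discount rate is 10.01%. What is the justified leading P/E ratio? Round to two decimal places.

Justified leading P/E = b/(r−g) = 0.42/(0.1001−0.044) = 7.4866

7.49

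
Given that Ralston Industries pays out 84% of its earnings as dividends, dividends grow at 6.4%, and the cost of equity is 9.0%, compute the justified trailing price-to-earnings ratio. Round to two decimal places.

Justified trailing P/E = b(1+g)/(r−g) = 0.84×(1+0.064)/(0.09−0.064) = 34.3754

34.38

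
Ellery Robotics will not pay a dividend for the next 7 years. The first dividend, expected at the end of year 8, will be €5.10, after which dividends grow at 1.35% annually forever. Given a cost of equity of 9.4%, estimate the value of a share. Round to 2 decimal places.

€33.78

Deferred-dividend DDM. At t=7 the remaining stream is a growing perpetuity with first payment D_8 = 5.10.
V_7 = D_8/(r−g) = 5.10/(0.094−0.0135) = 63.3540
P₀ = V_7/(1+r)^7 = 63.3540/(1+0.094)^7 = 33.7795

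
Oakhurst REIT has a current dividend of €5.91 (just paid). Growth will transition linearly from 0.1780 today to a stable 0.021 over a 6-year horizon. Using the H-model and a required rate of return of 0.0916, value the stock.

€124.90

H-model: P₀ = D₀[(1+g_L) + H(g_S−g_L)]/(r−g_L), with H = 6/2 = 3.
P₀ = 5.91 × [(1+0.021) + 3×(0.178−0.021)] / (0.0916−0.021)
   = 5.91 × 1.4920 / 0.0706 = 124.8969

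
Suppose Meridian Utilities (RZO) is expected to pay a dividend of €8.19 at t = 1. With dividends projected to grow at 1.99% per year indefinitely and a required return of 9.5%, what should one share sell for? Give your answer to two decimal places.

€109.05

Gordon growth model: P₀ = D₁/(r − g), with D₁ = 8.19 given directly.
P₀ = 8.1900 / (0.095 − 0.0199) = 8.1900 / 0.0751 = 109.0546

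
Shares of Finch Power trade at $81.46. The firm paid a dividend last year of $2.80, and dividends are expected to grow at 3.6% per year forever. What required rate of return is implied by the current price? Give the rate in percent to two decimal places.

Rearranging the constant-growth DDM: r = D₁/P₀ + g.
D₁ = 2.80 × (1 + 0.036) = 2.9008.
r = 2.9008 / 81.46 + 0.036 = 0.03561 + 0.036 = 0.07161

7.16%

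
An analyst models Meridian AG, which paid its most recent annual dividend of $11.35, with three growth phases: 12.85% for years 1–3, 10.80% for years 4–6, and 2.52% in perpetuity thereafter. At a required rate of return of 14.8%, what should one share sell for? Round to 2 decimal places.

Three-stage DDM. Project D₁…D_6; terminal Gordon value at t=6 with g = 0.0252; discount at r = 0.148.
D_1 = 12.8085
D_2 = 14.4544
D_3 = 16.3117
D_4 = 18.0734
D_5 = 20.0253
D_6 = 22.1881
TV_6 = 22.7472/(0.148−0.0252) = 185.2380
P₀ = Σ Dₜ/(1+r)ᵗ + TV_6/(1+r)^6 = 143.9727

$143.97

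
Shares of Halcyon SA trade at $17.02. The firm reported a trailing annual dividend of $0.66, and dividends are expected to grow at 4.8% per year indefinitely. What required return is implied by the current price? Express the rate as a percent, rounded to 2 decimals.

8.86%

Rearranging the constant-growth DDM: r = D₁/P₀ + g.
D₁ = 0.66 × (1 + 0.048) = 0.6917.
r = 0.6917 / 17.02 + 0.048 = 0.04064 + 0.048 = 0.08864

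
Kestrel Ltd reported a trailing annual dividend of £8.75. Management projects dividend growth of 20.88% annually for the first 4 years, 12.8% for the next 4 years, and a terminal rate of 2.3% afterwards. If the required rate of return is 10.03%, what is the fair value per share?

Three-stage DDM. Project D₁…D_8; terminal Gordon value at t=8 with g = 0.023; discount at r = 0.1003.
D_1 = 10.5770
D_2 = 12.7855
D_3 = 15.4551
D_4 = 18.6821
D_5 = 21.0734
D_6 = 23.7708
D_7 = 26.8135
D_8 = 30.2456
TV_8 = 30.9413/(0.1003−0.023) = 400.2749
P₀ = Σ Dₜ/(1+r)ᵗ + TV_8/(1+r)^8 = 285.1218

£285.12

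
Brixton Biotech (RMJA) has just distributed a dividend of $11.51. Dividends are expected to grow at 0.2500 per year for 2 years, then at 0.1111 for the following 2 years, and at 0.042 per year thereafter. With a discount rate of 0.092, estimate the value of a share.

Three-stage DDM. Project D₁…D_4; terminal Gordon value at t=4 with g = 0.042; discount at r = 0.092.
D_1 = 14.3875
D_2 = 17.9844
D_3 = 19.9824
D_4 = 22.2025
TV_4 = 23.1350/(0.092−0.042) = 462.6999
P₀ = Σ Dₜ/(1+r)ᵗ + TV_4/(1+r)^4 = 384.6099

$384.61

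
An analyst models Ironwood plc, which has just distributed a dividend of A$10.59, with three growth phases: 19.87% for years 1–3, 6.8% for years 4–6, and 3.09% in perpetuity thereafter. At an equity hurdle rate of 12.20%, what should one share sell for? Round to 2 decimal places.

Three-stage DDM. Project D₁…D_6; terminal Gordon value at t=6 with g = 0.0309; discount at r = 0.122.
D_1 = 12.6942
D_2 = 15.2166
D_3 = 18.2401
D_4 = 19.4804
D_5 = 20.8051
D_6 = 22.2199
TV_6 = 22.9064/(0.122−0.0309) = 251.4429
P₀ = Σ Dₜ/(1+r)ᵗ + TV_6/(1+r)^6 = 197.4774

A$197.48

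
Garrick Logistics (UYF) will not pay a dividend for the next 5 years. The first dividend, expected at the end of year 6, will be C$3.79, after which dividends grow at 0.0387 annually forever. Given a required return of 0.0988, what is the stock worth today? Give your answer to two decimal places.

Deferred-dividend DDM. At t=5 the remaining stream is a growing perpetuity with first payment D_6 = 3.79.
V_5 = D_6/(r−g) = 3.79/(0.0988−0.0387) = 63.0616
P₀ = V_5/(1+r)^5 = 63.0616/(1+0.0988)^5 = 39.3706

C$39.37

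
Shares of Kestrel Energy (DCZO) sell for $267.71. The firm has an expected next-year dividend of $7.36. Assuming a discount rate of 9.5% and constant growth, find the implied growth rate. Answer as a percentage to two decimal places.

From P₀ = D₁/(r − g), the implied growth is g = r − D₁/P₀.
g = 0.095 − 7.36/267.71 = 0.095 − 0.02749 = 0.06751

6.75%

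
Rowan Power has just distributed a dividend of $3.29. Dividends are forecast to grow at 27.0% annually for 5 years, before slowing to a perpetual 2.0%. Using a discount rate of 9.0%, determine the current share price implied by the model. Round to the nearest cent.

Two-stage DDM. Project D₁…D_5 at 0.27, terminal growth 0.02, discount at r = 0.09.
D_1 = 4.1783
D_2 = 5.3064
D_3 = 6.7392
D_4 = 8.5588
D_5 = 10.8696
Terminal value at t=5: TV = D_6/(r−g) = 11.0870/(0.09−0.02) = 158.3859
P₀ = 4.1783/(1+0.09)^1 + 5.3064/(1+0.09)^2 + 6.7392/(1+0.09)^3 + 8.5588/(1+0.09)^4 + 10.8696/(1+0.09)^5 + 158.3859/(1+0.09)^5 = 129.5713

$129.57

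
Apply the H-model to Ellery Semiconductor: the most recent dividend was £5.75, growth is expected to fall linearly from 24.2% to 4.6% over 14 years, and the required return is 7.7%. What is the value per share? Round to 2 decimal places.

H-model: P₀ = D₀[(1+g_L) + H(g_S−g_L)]/(r−g_L), with H = 14/2 = 7.
P₀ = 5.75 × [(1+0.046) + 7×(0.242−0.046)] / (0.077−0.046)
   = 5.75 × 2.4180 / 0.031 = 448.5000

£448.50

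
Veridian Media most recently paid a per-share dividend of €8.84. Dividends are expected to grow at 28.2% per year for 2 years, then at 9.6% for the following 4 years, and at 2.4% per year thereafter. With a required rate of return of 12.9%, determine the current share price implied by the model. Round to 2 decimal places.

Three-stage DDM. Project D₁…D_6; terminal Gordon value at t=6 with g = 0.024; discount at r = 0.129.
D_1 = 11.3329
D_2 = 14.5288
D_3 = 15.9235
D_4 = 17.4522
D_5 = 19.1276
D_6 = 20.9638
TV_6 = 21.4670/(0.129−0.024) = 204.4472
P₀ = Σ Dₜ/(1+r)ᵗ + TV_6/(1+r)^6 = 162.5167

€162.52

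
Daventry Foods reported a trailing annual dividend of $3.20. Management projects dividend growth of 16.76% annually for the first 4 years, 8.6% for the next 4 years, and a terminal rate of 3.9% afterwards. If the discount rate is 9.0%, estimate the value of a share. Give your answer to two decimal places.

Three-stage DDM. Project D₁…D_8; terminal Gordon value at t=8 with g = 0.039; discount at r = 0.09.
D_1 = 3.7363
D_2 = 4.3625
D_3 = 5.0937
D_4 = 5.9474
D_5 = 6.4589
D_6 = 7.0143
D_7 = 7.6176
D_8 = 8.2727
TV_8 = 8.5953/(0.09−0.039) = 168.5353
P₀ = Σ Dₜ/(1+r)ᵗ + TV_8/(1+r)^8 = 116.5275

$116.53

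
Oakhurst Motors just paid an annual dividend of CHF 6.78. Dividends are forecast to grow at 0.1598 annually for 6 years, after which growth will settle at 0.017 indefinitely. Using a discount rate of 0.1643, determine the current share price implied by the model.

CHF 85.87

Two-stage DDM. Project D₁…D_6 at 0.1598, terminal growth 0.017, discount at r = 0.1643.
D_1 = 7.8634
D_2 = 9.1200
D_3 = 10.5774
D_4 = 12.2677
D_5 = 14.2280
D_6 = 16.5017
Terminal value at t=6: TV = D_7/(r−g) = 16.7822/(0.1643−0.017) = 113.9322
P₀ = 7.8634/(1+0.1643)^1 + 9.1200/(1+0.1643)^2 + 10.5774/(1+0.1643)^3 + 12.2677/(1+0.1643)^4 + 14.2280/(1+0.1643)^5 + 16.5017/(1+0.1643)^6 + 113.9322/(1+0.1643)^6 = 85.8691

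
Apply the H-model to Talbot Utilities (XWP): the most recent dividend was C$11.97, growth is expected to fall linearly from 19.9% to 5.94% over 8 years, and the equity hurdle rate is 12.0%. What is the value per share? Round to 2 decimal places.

H-model: P₀ = D₀[(1+g_L) + H(g_S−g_L)]/(r−g_L), with H = 8/2 = 4.
P₀ = 11.97 × [(1+0.0594) + 4×(0.199−0.0594)] / (0.12−0.0594)
   = 11.97 × 1.6178 / 0.0606 = 319.5555

C$319.56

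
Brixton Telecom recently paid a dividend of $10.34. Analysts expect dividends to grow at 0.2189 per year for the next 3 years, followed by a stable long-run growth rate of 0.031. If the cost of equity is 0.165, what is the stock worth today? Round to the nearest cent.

Two-stage DDM. Project D₁…D_3 at 0.2189, terminal growth 0.031, discount at r = 0.165.
D_1 = 12.6034
D_2 = 15.3623
D_3 = 18.7251
Terminal value at t=3: TV = D_4/(r−g) = 19.3056/(0.165−0.031) = 144.0717
P₀ = 12.6034/(1+0.165)^1 + 15.3623/(1+0.165)^2 + 18.7251/(1+0.165)^3 + 144.0717/(1+0.165)^3 = 125.0972

$125.10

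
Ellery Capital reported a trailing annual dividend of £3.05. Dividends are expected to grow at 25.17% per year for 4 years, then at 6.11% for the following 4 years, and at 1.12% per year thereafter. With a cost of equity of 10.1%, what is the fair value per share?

Three-stage DDM. Project D₁…D_8; terminal Gordon value at t=8 with g = 0.0112; discount at r = 0.101.
D_1 = 3.8177
D_2 = 4.7786
D_3 = 5.9814
D_4 = 7.4869
D_5 = 7.9443
D_6 = 8.4297
D_7 = 8.9448
D_8 = 9.4913
TV_8 = 9.5976/(0.101−0.0112) = 106.8776
P₀ = Σ Dₜ/(1+r)ᵗ + TV_8/(1+r)^8 = 85.0840

£85.08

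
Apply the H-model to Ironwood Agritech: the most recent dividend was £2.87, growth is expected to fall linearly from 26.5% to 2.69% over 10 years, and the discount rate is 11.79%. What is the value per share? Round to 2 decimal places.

H-model: P₀ = D₀[(1+g_L) + H(g_S−g_L)]/(r−g_L), with H = 10/2 = 5.
P₀ = 2.87 × [(1+0.0269) + 5×(0.265−0.0269)] / (0.1179−0.0269)
   = 2.87 × 2.2174 / 0.091 = 69.9334

£69.93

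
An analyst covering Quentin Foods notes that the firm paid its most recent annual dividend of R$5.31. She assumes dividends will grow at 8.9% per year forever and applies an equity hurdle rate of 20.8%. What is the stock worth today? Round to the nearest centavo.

R$48.59

Gordon growth model: P₀ = D₁/(r − g). D₁ = 5.31 × (1 + 0.089) = 5.7826.
P₀ = 5.7826 / (0.208 − 0.089) = 5.7826 / 0.119 = 48.5932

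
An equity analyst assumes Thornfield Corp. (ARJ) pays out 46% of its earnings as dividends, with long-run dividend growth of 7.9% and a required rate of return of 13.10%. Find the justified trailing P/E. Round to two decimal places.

Justified trailing P/E = b(1+g)/(r−g) = 0.46×(1+0.079)/(0.131−0.079) = 9.5450

9.54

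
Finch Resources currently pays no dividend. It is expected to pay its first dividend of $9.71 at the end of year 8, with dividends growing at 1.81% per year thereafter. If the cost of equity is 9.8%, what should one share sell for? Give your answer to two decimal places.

$63.16

Deferred-dividend DDM. At t=7 the remaining stream is a growing perpetuity with first payment D_8 = 9.71.
V_7 = D_8/(r−g) = 9.71/(0.098−0.0181) = 121.5269
P₀ = V_7/(1+r)^7 = 121.5269/(1+0.098)^7 = 63.1620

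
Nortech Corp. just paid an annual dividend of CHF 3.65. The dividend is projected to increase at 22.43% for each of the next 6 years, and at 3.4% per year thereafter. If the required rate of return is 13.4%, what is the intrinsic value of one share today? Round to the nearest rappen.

CHF 88.65

Two-stage DDM. Project D₁…D_6 at 0.2243, terminal growth 0.034, discount at r = 0.134.
D_1 = 4.4687
D_2 = 5.4710
D_3 = 6.6982
D_4 = 8.2006
D_5 = 10.0400
D_6 = 12.2919
Terminal value at t=6: TV = D_7/(r−g) = 12.7099/(0.134−0.034) = 127.0985
P₀ = 4.4687/(1+0.134)^1 + 5.4710/(1+0.134)^2 + 6.6982/(1+0.134)^3 + 8.2006/(1+0.134)^4 + 10.0400/(1+0.134)^5 + 12.2919/(1+0.134)^6 + 127.0985/(1+0.134)^6 = 88.6484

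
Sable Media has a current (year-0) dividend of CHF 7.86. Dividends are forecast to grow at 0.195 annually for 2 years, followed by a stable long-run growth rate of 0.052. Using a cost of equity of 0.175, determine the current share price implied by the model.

Two-stage DDM. Project D₁…D_2 at 0.195, terminal growth 0.052, discount at r = 0.175.
D_1 = 9.3927
D_2 = 11.2243
Terminal value at t=2: TV = D_3/(r−g) = 11.8079/(0.175−0.052) = 95.9995
P₀ = 9.3927/(1+0.175)^1 + 11.2243/(1+0.175)^2 + 95.9995/(1+0.175)^2 = 85.6570

CHF 85.66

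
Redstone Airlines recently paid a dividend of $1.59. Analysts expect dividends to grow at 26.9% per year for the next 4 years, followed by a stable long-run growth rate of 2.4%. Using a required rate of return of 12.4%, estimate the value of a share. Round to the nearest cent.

Two-stage DDM. Project D₁…D_4 at 0.269, terminal growth 0.024, discount at r = 0.124.
D_1 = 2.0177
D_2 = 2.5605
D_3 = 3.2492
D_4 = 4.1233
Terminal value at t=4: TV = D_5/(r−g) = 4.2222/(0.124−0.024) = 42.2225
P₀ = 2.0177/(1+0.124)^1 + 2.5605/(1+0.124)^2 + 3.2492/(1+0.124)^3 + 4.1233/(1+0.124)^4 + 42.2225/(1+0.124)^4 = 35.1465

$35.15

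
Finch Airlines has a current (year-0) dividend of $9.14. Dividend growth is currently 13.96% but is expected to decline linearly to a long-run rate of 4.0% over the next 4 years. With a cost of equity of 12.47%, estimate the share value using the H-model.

H-model: P₀ = D₀[(1+g_L) + H(g_S−g_L)]/(r−g_L), with H = 4/2 = 2.
P₀ = 9.14 × [(1+0.04) + 2×(0.1396−0.04)] / (0.1247−0.04)
   = 9.14 × 1.2392 / 0.0847 = 133.7224

$133.72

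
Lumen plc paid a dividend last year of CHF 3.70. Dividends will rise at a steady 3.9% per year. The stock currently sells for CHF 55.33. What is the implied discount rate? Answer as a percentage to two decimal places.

10.85%

Rearranging the constant-growth DDM: r = D₁/P₀ + g.
D₁ = 3.70 × (1 + 0.039) = 3.8443.
r = 3.8443 / 55.33 + 0.039 = 0.06948 + 0.039 = 0.10848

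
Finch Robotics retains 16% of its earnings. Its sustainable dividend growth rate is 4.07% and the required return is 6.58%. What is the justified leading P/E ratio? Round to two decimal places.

Payout ratio b = 1 − 0.16 = 0.84.
Justified leading P/E = b/(r−g) = 0.84/(0.0658−0.0407) = 33.4661

33.47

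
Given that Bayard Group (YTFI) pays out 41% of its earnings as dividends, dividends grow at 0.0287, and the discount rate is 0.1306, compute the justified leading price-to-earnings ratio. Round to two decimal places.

Justified leading P/E = b/(r−g) = 0.41/(0.1306−0.0287) = 4.0236

4.02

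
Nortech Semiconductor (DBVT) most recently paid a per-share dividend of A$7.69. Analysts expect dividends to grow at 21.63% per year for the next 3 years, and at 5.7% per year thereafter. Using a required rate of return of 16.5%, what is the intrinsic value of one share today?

Two-stage DDM. Project D₁…D_3 at 0.2163, terminal growth 0.057, discount at r = 0.165.
D_1 = 9.3533
D_2 = 11.3765
D_3 = 13.8372
Terminal value at t=3: TV = D_4/(r−g) = 14.6259/(0.165−0.057) = 135.4253
P₀ = 9.3533/(1+0.165)^1 + 11.3765/(1+0.165)^2 + 13.8372/(1+0.165)^3 + 135.4253/(1+0.165)^3 = 110.8110

A$110.81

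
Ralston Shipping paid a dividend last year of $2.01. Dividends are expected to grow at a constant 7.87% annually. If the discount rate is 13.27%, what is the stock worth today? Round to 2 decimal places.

Gordon growth model: P₀ = D₁/(r − g). D₁ = 2.01 × (1 + 0.0787) = 2.1682.
P₀ = 2.1682 / (0.1327 − 0.0787) = 2.1682 / 0.054 = 40.1516

$40.15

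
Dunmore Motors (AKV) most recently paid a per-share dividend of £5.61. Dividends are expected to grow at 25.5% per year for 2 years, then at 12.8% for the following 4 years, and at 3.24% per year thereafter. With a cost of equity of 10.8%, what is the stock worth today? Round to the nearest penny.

£149.24

Three-stage DDM. Project D₁…D_6; terminal Gordon value at t=6 with g = 0.0324; discount at r = 0.108.
D_1 = 7.0405
D_2 = 8.8359
D_3 = 9.9669
D_4 = 11.2426
D_5 = 12.6817
D_6 = 14.3050
TV_6 = 14.7684/(0.108−0.0324) = 195.3498
P₀ = Σ Dₜ/(1+r)ᵗ + TV_6/(1+r)^6 = 149.2419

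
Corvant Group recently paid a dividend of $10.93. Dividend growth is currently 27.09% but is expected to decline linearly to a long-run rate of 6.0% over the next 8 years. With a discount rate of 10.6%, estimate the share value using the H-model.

$452.31

H-model: P₀ = D₀[(1+g_L) + H(g_S−g_L)]/(r−g_L), with H = 8/2 = 4.
P₀ = 10.93 × [(1+0.06) + 4×(0.2709−0.06)] / (0.106−0.06)
   = 10.93 × 1.9036 / 0.046 = 452.3119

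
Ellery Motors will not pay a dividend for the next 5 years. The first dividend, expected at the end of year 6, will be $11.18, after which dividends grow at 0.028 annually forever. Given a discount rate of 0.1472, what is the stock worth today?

Deferred-dividend DDM. At t=5 the remaining stream is a growing perpetuity with first payment D_6 = 11.18.
V_5 = D_6/(r−g) = 11.18/(0.1472−0.028) = 93.7919
P₀ = V_5/(1+r)^5 = 93.7919/(1+0.1472)^5 = 47.2030

$47.20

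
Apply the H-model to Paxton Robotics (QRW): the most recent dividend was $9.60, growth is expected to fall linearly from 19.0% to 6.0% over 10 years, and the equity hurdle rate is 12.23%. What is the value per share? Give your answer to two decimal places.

$263.50

H-model: P₀ = D₀[(1+g_L) + H(g_S−g_L)]/(r−g_L), with H = 10/2 = 5.
P₀ = 9.60 × [(1+0.06) + 5×(0.19−0.06)] / (0.1223−0.06)
   = 9.60 × 1.7100 / 0.0623 = 263.4992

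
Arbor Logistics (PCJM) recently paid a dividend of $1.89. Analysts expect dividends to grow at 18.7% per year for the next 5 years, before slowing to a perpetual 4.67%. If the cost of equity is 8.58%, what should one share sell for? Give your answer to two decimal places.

$91.44

Two-stage DDM. Project D₁…D_5 at 0.187, terminal growth 0.0467, discount at r = 0.0858.
D_1 = 2.2434
D_2 = 2.6630
D_3 = 3.1609
D_4 = 3.7520
D_5 = 4.4536
Terminal value at t=5: TV = D_6/(r−g) = 4.6616/(0.0858−0.0467) = 119.2232
P₀ = 2.2434/(1+0.0858)^1 + 2.6630/(1+0.0858)^2 + 3.1609/(1+0.0858)^3 + 3.7520/(1+0.0858)^4 + 4.4536/(1+0.0858)^5 + 119.2232/(1+0.0858)^5 = 91.4417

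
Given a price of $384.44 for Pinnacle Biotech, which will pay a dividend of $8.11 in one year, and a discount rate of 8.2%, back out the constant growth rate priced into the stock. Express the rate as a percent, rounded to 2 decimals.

6.09%

From P₀ = D₁/(r − g), the implied growth is g = r − D₁/P₀.
g = 0.082 − 8.11/384.44 = 0.082 − 0.02110 = 0.06090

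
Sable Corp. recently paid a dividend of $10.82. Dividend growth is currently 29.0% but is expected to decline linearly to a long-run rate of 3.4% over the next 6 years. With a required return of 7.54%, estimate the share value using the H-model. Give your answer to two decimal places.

H-model: P₀ = D₀[(1+g_L) + H(g_S−g_L)]/(r−g_L), with H = 6/2 = 3.
P₀ = 10.82 × [(1+0.034) + 3×(0.29−0.034)] / (0.0754−0.034)
   = 10.82 × 1.8020 / 0.0414 = 470.9575

$470.96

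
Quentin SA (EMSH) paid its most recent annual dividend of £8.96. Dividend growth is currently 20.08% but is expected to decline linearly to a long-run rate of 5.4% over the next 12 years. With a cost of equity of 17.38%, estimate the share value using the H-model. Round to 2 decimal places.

H-model: P₀ = D₀[(1+g_L) + H(g_S−g_L)]/(r−g_L), with H = 12/2 = 6.
P₀ = 8.96 × [(1+0.054) + 6×(0.2008−0.054)] / (0.1738−0.054)
   = 8.96 × 1.9348 / 0.1198 = 144.7062

£144.71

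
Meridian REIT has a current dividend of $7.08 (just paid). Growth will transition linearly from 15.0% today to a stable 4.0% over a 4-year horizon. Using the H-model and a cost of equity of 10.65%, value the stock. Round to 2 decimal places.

H-model: P₀ = D₀[(1+g_L) + H(g_S−g_L)]/(r−g_L), with H = 4/2 = 2.
P₀ = 7.08 × [(1+0.04) + 2×(0.15−0.04)] / (0.1065−0.04)
   = 7.08 × 1.2600 / 0.0665 = 134.1474

$134.15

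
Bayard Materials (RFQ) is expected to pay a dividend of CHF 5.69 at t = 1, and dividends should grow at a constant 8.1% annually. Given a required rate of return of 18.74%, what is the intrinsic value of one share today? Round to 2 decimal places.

CHF 53.48

Gordon growth model: P₀ = D₁/(r − g), with D₁ = 5.69 given directly.
P₀ = 5.6900 / (0.1874 − 0.081) = 5.6900 / 0.1064 = 53.4774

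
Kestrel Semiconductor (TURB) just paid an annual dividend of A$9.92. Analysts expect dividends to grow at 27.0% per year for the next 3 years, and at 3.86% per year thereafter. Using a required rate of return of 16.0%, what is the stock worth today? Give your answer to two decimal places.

A$147.14

Two-stage DDM. Project D₁…D_3 at 0.27, terminal growth 0.0386, discount at r = 0.16.
D_1 = 12.5984
D_2 = 16.0000
D_3 = 20.3200
Terminal value at t=3: TV = D_4/(r−g) = 21.1043/(0.16−0.0386) = 173.8411
P₀ = 12.5984/(1+0.16)^1 + 16.0000/(1+0.16)^2 + 20.3200/(1+0.16)^3 + 173.8411/(1+0.16)^3 = 147.1420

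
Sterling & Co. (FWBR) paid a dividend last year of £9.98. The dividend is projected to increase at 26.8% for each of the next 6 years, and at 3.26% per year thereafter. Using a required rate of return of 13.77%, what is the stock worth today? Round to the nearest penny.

£276.96

Two-stage DDM. Project D₁…D_6 at 0.268, terminal growth 0.0326, discount at r = 0.1377.
D_1 = 12.6546
D_2 = 16.0461
D_3 = 20.3464
D_4 = 25.7993
D_5 = 32.7135
D_6 = 41.4807
Terminal value at t=6: TV = D_7/(r−g) = 42.8330/(0.1377−0.0326) = 407.5449
P₀ = 12.6546/(1+0.1377)^1 + 16.0461/(1+0.1377)^2 + 20.3464/(1+0.1377)^3 + 25.7993/(1+0.1377)^4 + 32.7135/(1+0.1377)^5 + 41.4807/(1+0.1377)^6 + 407.5449/(1+0.1377)^6 = 276.9626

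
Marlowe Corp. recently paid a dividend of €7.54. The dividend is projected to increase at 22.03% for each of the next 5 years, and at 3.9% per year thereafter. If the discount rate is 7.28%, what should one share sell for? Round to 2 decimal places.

€497.79

Two-stage DDM. Project D₁…D_5 at 0.2203, terminal growth 0.039, discount at r = 0.0728.
D_1 = 9.2011
D_2 = 11.2281
D_3 = 13.7016
D_4 = 16.7201
D_5 = 20.4035
Terminal value at t=5: TV = D_6/(r−g) = 21.1992/(0.0728−0.039) = 627.1960
P₀ = 9.2011/(1+0.0728)^1 + 11.2281/(1+0.0728)^2 + 13.7016/(1+0.0728)^3 + 16.7201/(1+0.0728)^4 + 20.4035/(1+0.0728)^5 + 627.1960/(1+0.0728)^5 = 497.7881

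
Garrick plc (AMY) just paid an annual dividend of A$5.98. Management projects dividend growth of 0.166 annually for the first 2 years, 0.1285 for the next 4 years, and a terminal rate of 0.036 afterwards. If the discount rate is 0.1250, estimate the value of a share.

Three-stage DDM. Project D₁…D_6; terminal Gordon value at t=6 with g = 0.036; discount at r = 0.125.
D_1 = 6.9727
D_2 = 8.1301
D_3 = 9.1749
D_4 = 10.3538
D_5 = 11.6843
D_6 = 13.1857
TV_6 = 13.6604/(0.125−0.036) = 153.4880
P₀ = Σ Dₜ/(1+r)ᵗ + TV_6/(1+r)^6 = 114.2285

A$114.23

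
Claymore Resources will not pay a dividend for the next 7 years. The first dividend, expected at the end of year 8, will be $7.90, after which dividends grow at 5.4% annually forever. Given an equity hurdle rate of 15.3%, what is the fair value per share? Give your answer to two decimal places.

$29.46

Deferred-dividend DDM. At t=7 the remaining stream is a growing perpetuity with first payment D_8 = 7.90.
V_7 = D_8/(r−g) = 7.90/(0.153−0.054) = 79.7980
P₀ = V_7/(1+r)^7 = 79.7980/(1+0.153)^7 = 29.4569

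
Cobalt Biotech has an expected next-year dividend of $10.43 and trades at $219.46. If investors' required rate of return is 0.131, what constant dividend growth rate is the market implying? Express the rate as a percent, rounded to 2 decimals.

From P₀ = D₁/(r − g), the implied growth is g = r − D₁/P₀.
g = 0.131 − 10.43/219.46 = 0.131 − 0.04753 = 0.08347

8.35%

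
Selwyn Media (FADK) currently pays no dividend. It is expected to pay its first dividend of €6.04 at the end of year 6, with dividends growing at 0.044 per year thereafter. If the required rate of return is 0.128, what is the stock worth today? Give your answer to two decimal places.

Deferred-dividend DDM. At t=5 the remaining stream is a growing perpetuity with first payment D_6 = 6.04.
V_5 = D_6/(r−g) = 6.04/(0.128−0.044) = 71.9048
P₀ = V_5/(1+r)^5 = 71.9048/(1+0.128)^5 = 39.3742

€39.37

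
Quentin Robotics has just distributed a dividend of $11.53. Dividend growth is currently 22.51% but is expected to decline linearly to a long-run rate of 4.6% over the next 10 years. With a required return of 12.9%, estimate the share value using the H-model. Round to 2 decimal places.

H-model: P₀ = D₀[(1+g_L) + H(g_S−g_L)]/(r−g_L), with H = 10/2 = 5.
P₀ = 11.53 × [(1+0.046) + 5×(0.2251−0.046)] / (0.129−0.046)
   = 11.53 × 1.9415 / 0.083 = 269.7048

$269.70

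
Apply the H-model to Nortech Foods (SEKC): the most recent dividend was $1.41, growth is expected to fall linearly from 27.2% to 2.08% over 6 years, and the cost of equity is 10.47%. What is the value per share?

$29.82

H-model: P₀ = D₀[(1+g_L) + H(g_S−g_L)]/(r−g_L), with H = 6/2 = 3.
P₀ = 1.41 × [(1+0.0208) + 3×(0.272−0.0208)] / (0.1047−0.0208)
   = 1.41 × 1.7744 / 0.0839 = 29.8201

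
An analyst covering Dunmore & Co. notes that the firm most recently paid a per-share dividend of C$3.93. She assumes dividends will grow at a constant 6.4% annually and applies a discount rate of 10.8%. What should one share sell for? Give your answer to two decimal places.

C$95.03

Gordon growth model: P₀ = D₁/(r − g). D₁ = 3.93 × (1 + 0.064) = 4.1815.
P₀ = 4.1815 / (0.108 − 0.064) = 4.1815 / 0.044 = 95.0345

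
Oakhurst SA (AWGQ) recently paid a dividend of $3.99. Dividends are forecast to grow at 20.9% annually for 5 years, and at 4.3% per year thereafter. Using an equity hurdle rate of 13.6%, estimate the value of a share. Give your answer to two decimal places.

$85.24

Two-stage DDM. Project D₁…D_5 at 0.209, terminal growth 0.043, discount at r = 0.136.
D_1 = 4.8239
D_2 = 5.8321
D_3 = 7.0510
D_4 = 8.5247
D_5 = 10.3063
Terminal value at t=5: TV = D_6/(r−g) = 10.7495/(0.136−0.043) = 115.5861
P₀ = 4.8239/(1+0.136)^1 + 5.8321/(1+0.136)^2 + 7.0510/(1+0.136)^3 + 8.5247/(1+0.136)^4 + 10.3063/(1+0.136)^5 + 115.5861/(1+0.136)^5 = 85.2380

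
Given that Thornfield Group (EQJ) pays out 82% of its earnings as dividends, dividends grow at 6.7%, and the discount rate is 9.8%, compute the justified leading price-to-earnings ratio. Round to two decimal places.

Justified leading P/E = b/(r−g) = 0.82/(0.098−0.067) = 26.4516

26.45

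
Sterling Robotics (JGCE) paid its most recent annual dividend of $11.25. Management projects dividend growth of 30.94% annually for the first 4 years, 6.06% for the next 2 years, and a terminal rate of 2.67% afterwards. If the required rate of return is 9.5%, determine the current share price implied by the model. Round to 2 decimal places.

$440.04

Three-stage DDM. Project D₁…D_6; terminal Gordon value at t=6 with g = 0.0267; discount at r = 0.095.
D_1 = 14.7308
D_2 = 19.2884
D_3 = 25.2563
D_4 = 33.0706
D_5 = 35.0747
D_6 = 37.2002
TV_6 = 38.1934/(0.095−0.0267) = 559.2010
P₀ = Σ Dₜ/(1+r)ᵗ + TV_6/(1+r)^6 = 440.0418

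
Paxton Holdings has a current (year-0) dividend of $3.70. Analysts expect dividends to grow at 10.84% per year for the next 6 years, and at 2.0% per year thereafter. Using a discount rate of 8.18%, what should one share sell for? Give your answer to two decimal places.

Two-stage DDM. Project D₁…D_6 at 0.1084, terminal growth 0.02, discount at r = 0.0818.
D_1 = 4.1011
D_2 = 4.5456
D_3 = 5.0384
D_4 = 5.5845
D_5 = 6.1899
D_6 = 6.8609
Terminal value at t=6: TV = D_7/(r−g) = 6.9981/(0.0818−0.02) = 113.2381
P₀ = 4.1011/(1+0.0818)^1 + 4.5456/(1+0.0818)^2 + 5.0384/(1+0.0818)^3 + 5.5845/(1+0.0818)^4 + 6.1899/(1+0.0818)^5 + 6.8609/(1+0.0818)^6 + 113.2381/(1+0.0818)^6 = 94.8405

$94.84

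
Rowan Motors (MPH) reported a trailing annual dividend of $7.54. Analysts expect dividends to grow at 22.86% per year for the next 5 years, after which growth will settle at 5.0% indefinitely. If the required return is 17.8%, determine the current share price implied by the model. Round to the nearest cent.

$119.17

Two-stage DDM. Project D₁…D_5 at 0.2286, terminal growth 0.05, discount at r = 0.178.
D_1 = 9.2636
D_2 = 11.3813
D_3 = 13.9831
D_4 = 17.1796
D_5 = 21.1069
Terminal value at t=5: TV = D_6/(r−g) = 22.1622/(0.178−0.05) = 173.1423
P₀ = 9.2636/(1+0.178)^1 + 11.3813/(1+0.178)^2 + 13.9831/(1+0.178)^3 + 17.1796/(1+0.178)^4 + 21.1069/(1+0.178)^5 + 173.1423/(1+0.178)^5 = 119.1722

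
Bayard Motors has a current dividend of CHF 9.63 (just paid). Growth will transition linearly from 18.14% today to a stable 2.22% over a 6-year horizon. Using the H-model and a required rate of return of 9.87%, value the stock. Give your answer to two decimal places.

CHF 188.80

H-model: P₀ = D₀[(1+g_L) + H(g_S−g_L)]/(r−g_L), with H = 6/2 = 3.
P₀ = 9.63 × [(1+0.0222) + 3×(0.1814−0.0222)] / (0.0987−0.0222)
   = 9.63 × 1.4998 / 0.0765 = 188.7984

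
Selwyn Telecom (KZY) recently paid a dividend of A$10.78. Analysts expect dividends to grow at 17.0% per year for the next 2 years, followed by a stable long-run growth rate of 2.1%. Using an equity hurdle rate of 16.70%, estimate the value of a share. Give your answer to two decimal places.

Two-stage DDM. Project D₁…D_2 at 0.17, terminal growth 0.021, discount at r = 0.167.
D_1 = 12.6126
D_2 = 14.7567
Terminal value at t=2: TV = D_3/(r−g) = 15.0666/(0.167−0.021) = 103.1961
P₀ = 12.6126/(1+0.167)^1 + 14.7567/(1+0.167)^2 + 103.1961/(1+0.167)^2 = 97.4175

A$97.42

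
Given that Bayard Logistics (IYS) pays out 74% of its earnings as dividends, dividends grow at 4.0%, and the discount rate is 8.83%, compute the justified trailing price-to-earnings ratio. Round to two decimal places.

15.93

Justified trailing P/E = b(1+g)/(r−g) = 0.74×(1+0.04)/(0.0883−0.04) = 15.9337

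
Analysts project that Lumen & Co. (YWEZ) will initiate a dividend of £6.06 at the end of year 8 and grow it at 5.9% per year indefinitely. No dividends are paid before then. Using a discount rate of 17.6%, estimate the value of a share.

Deferred-dividend DDM. At t=7 the remaining stream is a growing perpetuity with first payment D_8 = 6.06.
V_7 = D_8/(r−g) = 6.06/(0.176−0.059) = 51.7949
P₀ = V_7/(1+r)^7 = 51.7949/(1+0.176)^7 = 16.6508

£16.65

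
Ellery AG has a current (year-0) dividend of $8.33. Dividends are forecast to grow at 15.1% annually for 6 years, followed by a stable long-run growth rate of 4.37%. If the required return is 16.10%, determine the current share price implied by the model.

Two-stage DDM. Project D₁…D_6 at 0.151, terminal growth 0.0437, discount at r = 0.161.
D_1 = 9.5878
D_2 = 11.0356
D_3 = 12.7020
D_4 = 14.6200
D_5 = 16.8276
D_6 = 19.3685
Terminal value at t=6: TV = D_7/(r−g) = 20.2149/(0.161−0.0437) = 172.3354
P₀ = 9.5878/(1+0.161)^1 + 11.0356/(1+0.161)^2 + 12.7020/(1+0.161)^3 + 14.6200/(1+0.161)^4 + 16.8276/(1+0.161)^5 + 19.3685/(1+0.161)^6 + 172.3354/(1+0.161)^6 = 118.8637

$118.86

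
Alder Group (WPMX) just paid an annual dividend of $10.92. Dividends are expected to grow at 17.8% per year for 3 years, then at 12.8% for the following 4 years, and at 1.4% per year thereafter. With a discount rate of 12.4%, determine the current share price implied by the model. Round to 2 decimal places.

Three-stage DDM. Project D₁…D_7; terminal Gordon value at t=7 with g = 0.014; discount at r = 0.124.
D_1 = 12.8638
D_2 = 15.1535
D_3 = 17.8508
D_4 = 20.1357
D_5 = 22.7131
D_6 = 25.6204
D_7 = 28.8998
TV_7 = 29.3044/(0.124−0.014) = 266.4037
P₀ = Σ Dₜ/(1+r)ᵗ + TV_7/(1+r)^7 = 204.2789

$204.28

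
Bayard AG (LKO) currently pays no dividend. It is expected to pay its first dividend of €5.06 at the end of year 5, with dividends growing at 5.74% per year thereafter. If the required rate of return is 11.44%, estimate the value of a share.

€57.56

Deferred-dividend DDM. At t=4 the remaining stream is a growing perpetuity with first payment D_5 = 5.06.
V_4 = D_5/(r−g) = 5.06/(0.1144−0.0574) = 88.7719
P₀ = V_4/(1+r)^4 = 88.7719/(1+0.1144)^4 = 57.5587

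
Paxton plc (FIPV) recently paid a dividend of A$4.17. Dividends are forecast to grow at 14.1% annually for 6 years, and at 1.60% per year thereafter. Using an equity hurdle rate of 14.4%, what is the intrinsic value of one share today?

Two-stage DDM. Project D₁…D_6 at 0.141, terminal growth 0.016, discount at r = 0.144.
D_1 = 4.7580
D_2 = 5.4288
D_3 = 6.1943
D_4 = 7.0677
D_5 = 8.0643
D_6 = 9.2013
Terminal value at t=6: TV = D_7/(r−g) = 9.3485/(0.144−0.016) = 73.0354
P₀ = 4.7580/(1+0.144)^1 + 5.4288/(1+0.144)^2 + 6.1943/(1+0.144)^3 + 7.0677/(1+0.144)^4 + 8.0643/(1+0.144)^5 + 9.2013/(1+0.144)^6 + 73.0354/(1+0.144)^6 = 57.3733

A$57.37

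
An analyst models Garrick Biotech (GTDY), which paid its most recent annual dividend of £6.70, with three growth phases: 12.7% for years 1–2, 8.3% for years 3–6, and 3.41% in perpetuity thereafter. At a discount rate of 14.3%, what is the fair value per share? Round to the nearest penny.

£85.78

Three-stage DDM. Project D₁…D_6; terminal Gordon value at t=6 with g = 0.0341; discount at r = 0.143.
D_1 = 7.5509
D_2 = 8.5099
D_3 = 9.2162
D_4 = 9.9811
D_5 = 10.8096
D_6 = 11.7068
TV_6 = 12.1060/(0.143−0.0341) = 111.1658
P₀ = Σ Dₜ/(1+r)ᵗ + TV_6/(1+r)^6 = 85.7837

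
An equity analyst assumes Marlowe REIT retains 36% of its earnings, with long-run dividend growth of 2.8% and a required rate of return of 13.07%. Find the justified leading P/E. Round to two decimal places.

Payout ratio b = 1 − 0.36 = 0.64.
Justified leading P/E = b/(r−g) = 0.64/(0.1307−0.028) = 6.2317

6.23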